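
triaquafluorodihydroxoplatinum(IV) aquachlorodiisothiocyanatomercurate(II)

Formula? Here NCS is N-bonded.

[PtF(H2O)3(OH)2][HgCl(H2O)(NCS)2]

Cation [Pt…]: ligand charges -3, Pt(IV) ⇒ ion charge 1+.
Anion [Hg…]: ligand charges -3, Hg(II) ⇒ ion charge 1−.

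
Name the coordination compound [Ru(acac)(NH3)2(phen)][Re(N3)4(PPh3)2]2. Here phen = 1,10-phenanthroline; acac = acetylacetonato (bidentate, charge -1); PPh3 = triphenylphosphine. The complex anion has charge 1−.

(acetylacetonato)diammine(1,10-phenanthroline)ruthenium(III) tetraazidobis(triphenylphosphine)rhenate(III)

The complex anion is given as 1−; its ligand charges sum to -4, so Re = +3.
With 2 anions per cation, the cation must be 2×1 = 2+.
Cation: ligand charges sum to -1; for the ion to be 2+, Ru = +3.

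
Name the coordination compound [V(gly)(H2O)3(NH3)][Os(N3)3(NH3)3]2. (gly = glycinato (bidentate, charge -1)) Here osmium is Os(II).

amminetriaqua(glycinato)vanadium(III) triamminetriazidoosmate(II)

Os is given as +2; the anion's ligand charges sum to -3, so the complex anion is 1−.
With 2 anions per cation, the cation must be 2×1 = 2+.
Cation: ligand charges sum to -1; for the ion to be 2+, V = +3.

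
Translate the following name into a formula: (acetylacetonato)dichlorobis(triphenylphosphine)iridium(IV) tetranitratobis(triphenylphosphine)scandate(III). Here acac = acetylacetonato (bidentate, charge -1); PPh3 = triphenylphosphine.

Cation [Ir…]: ligand charges -3, Ir(IV) ⇒ ion charge 1+.
Anion [Sc…]: ligand charges -4, Sc(III) ⇒ ion charge 1−.

[Ir(acac)Cl2(PPh3)2][Sc(NO3)4(PPh3)2]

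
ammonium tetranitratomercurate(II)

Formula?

Ligands: 4 nitrato (NO3, -1). Ligand charge sum = -4.
With Hg in oxidation state +2, the complex ion is [Hg...]^2−.
Charge balance with ammonium (+1) requires 1 complex ion per 2 ammonium.

(NH4)2[Hg(NO3)4]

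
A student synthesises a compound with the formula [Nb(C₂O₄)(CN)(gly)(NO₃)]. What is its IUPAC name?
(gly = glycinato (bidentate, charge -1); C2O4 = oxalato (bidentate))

There is no counter-ion, so the complex is neutral overall.
Ligand charges: 1×glycinato (-1 each), 1×cyano (-1 each), 1×nitrato (-1 each), 1×oxalato (-2 each); total -5. So Nb + (-5) = 0, giving Nb = +5.
Ligands are named alphabetically: cyano before glycinato before nitrato before oxalato.

cyano(glycinato)nitratooxalatoniobium(V)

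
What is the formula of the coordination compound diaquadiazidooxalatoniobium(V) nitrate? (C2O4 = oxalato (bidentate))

[Nb(C2O4)(H2O)2(N3)2]NO3

Ligands: 2 azido (N3, -1), 2 aqua (H2O, neutral), 1 oxalato (C2O4, -2). Ligand charge sum = -4.
With Nb in oxidation state +5, the complex ion is [Nb...]^1+.
Charge balance with nitrate (-1) requires 1 complex ion per 1 nitrate.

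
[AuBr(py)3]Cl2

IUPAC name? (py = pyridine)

bromotris(pyridine)gold(III) chloride

The 2 chloride counter-ions carry a total charge of -2, so each complex ion is 2+.
Ligand charges: 3×pyridine (neutral), 1×bromo (-1 each); total -1. So Au + (-1) = 2+, giving Au = +3.
Ligands are named alphabetically: bromo before pyridine.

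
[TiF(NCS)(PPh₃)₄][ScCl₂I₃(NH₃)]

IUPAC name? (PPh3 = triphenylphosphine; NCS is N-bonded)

Scandium is always +3 in its complexes; the anion's ligand charges sum to -5, so the complex anion is 2−.
A 1:1 salt means the cation carries the equal and opposite charge, 2+.
Cation: ligand charges sum to -2; for the ion to be 2+, Ti = +4.

fluoroisothiocyanatotetrakis(triphenylphosphine)titanium(IV) amminedichlorotriiodoscandate(III)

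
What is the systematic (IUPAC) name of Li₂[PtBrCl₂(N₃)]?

lithium azidobromodichloroplatinate(II)

The 2 lithium counter-ions carry a total charge of +2, so each complex ion is 2−.
Ligand charges: 1×azido (-1 each), 2×chloro (-1 each), 1×bromo (-1 each); total -4. So Pt + (-4) = 2−, giving Pt = +2.
The complex ion is anionic, so platinum takes the -ate form platinate(II).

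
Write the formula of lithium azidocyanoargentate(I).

Ligands: 1 azido (N3, -1), 1 cyano (CN, -1). Ligand charge sum = -2.
Charge balance with lithium (+1) requires 1 complex ion per 1 lithium.

Li[Ag(CN)(N3)]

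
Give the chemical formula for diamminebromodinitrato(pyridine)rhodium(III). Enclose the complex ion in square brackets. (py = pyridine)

Ligands: 1 pyridine (py, neutral), 2 nitrato (NO3, -1), 1 bromo (Br, -1), 2 ammine (NH3, neutral). Ligand charge sum = -3.
With Rh in oxidation state +3, the complex ion is [Rh...].

[RhBr(NH3)2(NO3)2(py)]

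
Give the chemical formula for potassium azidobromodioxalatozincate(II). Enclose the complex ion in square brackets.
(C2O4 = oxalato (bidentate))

K4[ZnBr(C2O4)2(N3)]

Ligands: 1 bromo (Br, -1), 1 azido (N3, -1), 2 oxalato (C2O4, -2). Ligand charge sum = -6.
With Zn in oxidation state +2, the complex ion is [Zn...]^4−.
Charge balance with potassium (+1) requires 1 complex ion per 4 potassium.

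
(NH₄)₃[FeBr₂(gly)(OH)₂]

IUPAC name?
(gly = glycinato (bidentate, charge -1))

The 3 ammonium counter-ions carry a total charge of +3, so each complex ion is 3−.
Ligand charges: 2×bromo (-1 each), 2×hydroxo (-1 each), 1×glycinato (-1 each); total -5. So Fe + (-5) = 3−, giving Fe = +2.
The complex ion is anionic, so iron takes the -ate form ferrate(II).

ammonium dibromo(glycinato)dihydroxoferrate(II)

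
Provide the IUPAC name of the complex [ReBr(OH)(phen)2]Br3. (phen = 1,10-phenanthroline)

The 3 bromide counter-ions carry a total charge of -3, so each complex ion is 3+.
Ligand charges: 1×hydroxo (-1 each), 2×1,10-phenanthroline (neutral), 1×bromo (-1 each); total -2. So Re + (-2) = 3+, giving Re = +5.
Ligands are named alphabetically: bromo before hydroxo before phenanthroline.

bromohydroxobis(1,10-phenanthroline)rhenium(V) bromide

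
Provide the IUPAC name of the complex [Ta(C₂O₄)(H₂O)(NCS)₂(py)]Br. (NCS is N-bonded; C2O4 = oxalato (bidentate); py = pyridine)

aquadiisothiocyanatooxalato(pyridine)tantalum(V) bromide

The 1 bromide counter-ion carries a total charge of -1, so each complex ion is 1+.
Ligand charges: 2×isothiocyanato (-1 each), 1×oxalato (-2 each), 1×pyridine (neutral), 1×aqua (neutral); total -4. So Ta + (-4) = 1+, giving Ta = +5.
Ligands are named alphabetically: aqua before isothiocyanato before oxalato before pyridine.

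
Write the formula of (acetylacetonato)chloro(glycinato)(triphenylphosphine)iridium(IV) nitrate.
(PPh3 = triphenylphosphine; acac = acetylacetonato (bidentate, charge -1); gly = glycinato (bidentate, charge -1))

[Ir(acac)Cl(gly)(PPh3)]NO3

Ligands: 1 chloro (Cl, -1), 1 triphenylphosphine (PPh3, neutral), 1 acetylacetonato (acac, -1), 1 glycinato (gly, -1). Ligand charge sum = -3.
With Ir in oxidation state +4, the complex ion is [Ir...]^1+.
Charge balance with nitrate (-1) requires 1 complex ion per 1 nitrate.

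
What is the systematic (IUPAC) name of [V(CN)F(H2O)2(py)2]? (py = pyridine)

diaquacyanofluorobis(pyridine)vanadium(II)

There is no counter-ion, so the complex is neutral overall.
Ligand charges: 1×cyano (-1 each), 2×aqua (neutral), 1×fluoro (-1 each), 2×pyridine (neutral); total -2. So V + (-2) = 0, giving V = +2.
Ligands are named alphabetically: aqua before cyano before fluoro before pyridine.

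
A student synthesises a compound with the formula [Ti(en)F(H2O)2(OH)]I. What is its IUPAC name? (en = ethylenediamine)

diaqua(ethylenediamine)fluorohydroxotitanium(III) iodide

The 1 iodide counter-ion carries a total charge of -1, so each complex ion is 1+.
Ligand charges: 1×ethylenediamine (neutral), 2×aqua (neutral), 1×fluoro (-1 each), 1×hydroxo (-1 each); total -2. So Ti + (-2) = 1+, giving Ti = +3.
Ligands are named alphabetically: aqua before ethylenediamine before fluoro before hydroxo.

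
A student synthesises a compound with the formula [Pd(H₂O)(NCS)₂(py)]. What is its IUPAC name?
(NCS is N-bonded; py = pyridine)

There is no counter-ion, so the complex is neutral overall.
Ligand charges: 2×isothiocyanato (-1 each), 1×pyridine (neutral), 1×aqua (neutral); total -2. So Pd + (-2) = 0, giving Pd = +2.
Ligands are named alphabetically: aqua before isothiocyanato before pyridine.

aquadiisothiocyanato(pyridine)palladium(II)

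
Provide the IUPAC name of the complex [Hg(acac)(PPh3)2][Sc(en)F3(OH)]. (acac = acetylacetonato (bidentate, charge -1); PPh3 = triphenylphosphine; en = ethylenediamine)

Both ions are complex: the cation is named first with the plain metal name, the anion second with the -ate form; each ion's ligands are alphabetised independently.
Scandium is always +3 in its complexes; the anion's ligand charges sum to -4, so the complex anion is 1−.
A 1:1 salt means the cation carries the equal and opposite charge, 1+.
Cation: ligand charges sum to -1; for the ion to be 1+, Hg = +2.

(acetylacetonato)bis(triphenylphosphine)mercury(II) (ethylenediamine)trifluorohydroxoscandate(III)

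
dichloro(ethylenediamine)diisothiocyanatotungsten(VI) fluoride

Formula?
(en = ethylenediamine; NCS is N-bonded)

[WCl2(en)(NCS)2]F2

Ligands: 1 ethylenediamine (en, neutral), 2 isothiocyanato (NCS, -1), 2 chloro (Cl, -1). Ligand charge sum = -4.
With W in oxidation state +6, the complex ion is [W...]^2+.
Charge balance with fluoride (-1) requires 1 complex ion per 2 fluoride.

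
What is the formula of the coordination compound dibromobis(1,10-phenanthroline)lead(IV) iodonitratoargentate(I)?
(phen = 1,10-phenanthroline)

[PbBr2(phen)2][AgI(NO3)]2

Cation [Pb…]: ligand charges -2, Pb(IV) ⇒ ion charge 2+.
Anion [Ag…]: ligand charges -2, Ag(I) ⇒ ion charge 1−.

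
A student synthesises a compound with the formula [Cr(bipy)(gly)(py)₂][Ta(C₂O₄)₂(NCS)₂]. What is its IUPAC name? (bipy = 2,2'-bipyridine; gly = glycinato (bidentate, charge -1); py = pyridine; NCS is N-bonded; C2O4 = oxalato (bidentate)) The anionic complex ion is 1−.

(2,2'-bipyridine)(glycinato)bis(pyridine)chromium(II) diisothiocyanatodioxalatotantalate(V)

Both ions are complex: the cation is named first with the plain metal name, the anion second with the -ate form; each ion's ligands are alphabetised independently.
The complex anion is given as 1−; its ligand charges sum to -6, so Ta = +5.
A 1:1 salt means the cation carries the equal and opposite charge, 1+.
Cation: ligand charges sum to -1; for the ion to be 1+, Cr = +2.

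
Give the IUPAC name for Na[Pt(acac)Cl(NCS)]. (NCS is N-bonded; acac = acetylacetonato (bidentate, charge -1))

The 1 sodium counter-ion carries a total charge of +1, so each complex ion is 1−.
Ligand charges: 1×isothiocyanato (-1 each), 1×chloro (-1 each), 1×acetylacetonato (-1 each); total -3. So Pt + (-3) = 1−, giving Pt = +2.
Ligands are named alphabetically: acetylacetonato before chloro before isothiocyanato.
The complex ion is anionic, so platinum takes the -ate form platinate(II).

sodium (acetylacetonato)chloroisothiocyanatoplatinate(II)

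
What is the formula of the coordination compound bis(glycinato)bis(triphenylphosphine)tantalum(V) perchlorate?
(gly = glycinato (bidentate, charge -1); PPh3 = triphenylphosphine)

Ligands: 2 glycinato (gly, -1), 2 triphenylphosphine (PPh3, neutral). Ligand charge sum = -2.
With Ta in oxidation state +5, the complex ion is [Ta...]^3+.
Charge balance with perchlorate (-1) requires 1 complex ion per 3 perchlorate.

[Ta(gly)2(PPh3)2](ClO4)3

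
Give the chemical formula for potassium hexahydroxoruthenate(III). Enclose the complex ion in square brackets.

Ligands: 6 hydroxo (OH, -1). Ligand charge sum = -6.
With Ru in oxidation state +3, the complex ion is [Ru...]^3−.
Charge balance with potassium (+1) requires 1 complex ion per 3 potassium.

K3[Ru(OH)6]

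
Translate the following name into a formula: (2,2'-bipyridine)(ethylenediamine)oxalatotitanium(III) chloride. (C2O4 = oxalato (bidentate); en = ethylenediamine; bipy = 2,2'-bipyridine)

[Ti(bipy)(C2O4)(en)]Cl

Ligands: 1 oxalato (C2O4, -2), 1 ethylenediamine (en, neutral), 1 2,2'-bipyridine (bipy, neutral). Ligand charge sum = -2.
With Ti in oxidation state +3, the complex ion is [Ti...]^1+.
Charge balance with chloride (-1) requires 1 complex ion per 1 chloride.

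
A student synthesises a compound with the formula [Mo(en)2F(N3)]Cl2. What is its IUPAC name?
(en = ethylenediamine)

The 2 chloride counter-ions carry a total charge of -2, so each complex ion is 2+.
Ligand charges: 1×fluoro (-1 each), 1×azido (-1 each), 2×ethylenediamine (neutral); total -2. So Mo + (-2) = 2+, giving Mo = +4.
Ligands are named alphabetically: azido before ethylenediamine before fluoro.

azidobis(ethylenediamine)fluoromolybdenum(IV) chloride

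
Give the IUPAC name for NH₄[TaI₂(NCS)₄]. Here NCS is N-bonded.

The 1 ammonium counter-ion carries a total charge of +1, so each complex ion is 1−.
Ligand charges: 4×isothiocyanato (-1 each), 2×iodo (-1 each); total -6. So Ta + (-6) = 1−, giving Ta = +5.
Ligands are named alphabetically: iodo before isothiocyanato.
The complex ion is anionic, so tantalum takes the -ate form tantalate(V).

ammonium diiodotetraisothiocyanatotantalate(V)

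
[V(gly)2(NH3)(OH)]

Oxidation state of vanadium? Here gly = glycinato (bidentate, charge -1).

No counter-ion: the bracketed complex is neutral.
Ligand charges: 1×OH = -1; 2×gly = -2; 1×NH3 neutral; sum -3.
V + (-3) = 0 ⇒ V is +3.

+3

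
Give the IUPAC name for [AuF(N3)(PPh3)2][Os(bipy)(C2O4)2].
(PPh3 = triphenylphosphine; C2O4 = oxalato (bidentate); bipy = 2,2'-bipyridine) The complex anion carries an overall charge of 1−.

azidofluorobis(triphenylphosphine)gold(III) (2,2'-bipyridine)dioxalatoosmate(III)

Both ions are complex: the cation is named first with the plain metal name, the anion second with the -ate form; each ion's ligands are alphabetised independently.
The complex anion is given as 1−; its ligand charges sum to -4, so Os = +3.
A 1:1 salt means the cation carries the equal and opposite charge, 1+.
Cation: ligand charges sum to -2; for the ion to be 1+, Au = +3.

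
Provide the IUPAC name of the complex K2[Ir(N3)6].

The 2 potassium counter-ions carry a total charge of +2, so each complex ion is 2−.
Ligand charges: 6×azido (-1 each); total -6. So Ir + (-6) = 2−, giving Ir = +4.
The complex ion is anionic, so iridium takes the -ate form iridate(IV).

potassium hexaazidoiridate(IV)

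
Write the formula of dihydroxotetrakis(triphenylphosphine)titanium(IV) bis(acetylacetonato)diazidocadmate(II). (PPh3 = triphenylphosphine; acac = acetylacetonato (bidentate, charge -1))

[Ti(OH)2(PPh3)4][Cd(acac)2(N3)2]

Cation [Ti…]: ligand charges -2, Ti(IV) ⇒ ion charge 2+.
Anion [Cd…]: ligand charges -4, Cd(II) ⇒ ion charge 2−.
One 2+ cation balances one 2− anion.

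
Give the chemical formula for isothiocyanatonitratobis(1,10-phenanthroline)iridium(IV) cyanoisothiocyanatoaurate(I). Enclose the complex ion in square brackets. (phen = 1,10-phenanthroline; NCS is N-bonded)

[Ir(NCS)(NO3)(phen)2][Au(CN)(NCS)]2

Cation [Ir…]: ligand charges -2, Ir(IV) ⇒ ion charge 2+.
Anion [Au…]: ligand charges -2, Au(I) ⇒ ion charge 1−.
One 2+ cation requires 2 of the 1− anion.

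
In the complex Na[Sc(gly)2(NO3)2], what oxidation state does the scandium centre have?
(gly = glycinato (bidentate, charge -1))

+3

1 sodium outside the brackets (+1 each) → the complex ion is 1−.
Ligand charges: 2×gly = -2; 2×NO3 = -2; sum -4.
Sc + (-4) = 1− ⇒ Sc is +3.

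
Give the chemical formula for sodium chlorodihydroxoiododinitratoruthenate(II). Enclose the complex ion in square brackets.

Ligands: 1 chloro (Cl, -1), 1 iodo (I, -1), 2 nitrato (NO3, -1), 2 hydroxo (OH, -1). Ligand charge sum = -6.
With Ru in oxidation state +2, the complex ion is [Ru...]^4−.
Charge balance with sodium (+1) requires 1 complex ion per 4 sodium.

Na4[RuClI(NO3)2(OH)2]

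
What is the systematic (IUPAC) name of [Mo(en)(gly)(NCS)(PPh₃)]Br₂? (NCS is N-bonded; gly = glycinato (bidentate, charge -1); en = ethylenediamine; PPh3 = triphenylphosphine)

(ethylenediamine)(glycinato)isothiocyanato(triphenylphosphine)molybdenum(IV) bromide

The 2 bromide counter-ions carry a total charge of -2, so each complex ion is 2+.
Ligand charges: 1×isothiocyanato (-1 each), 1×glycinato (-1 each), 1×ethylenediamine (neutral), 1×triphenylphosphine (neutral); total -2. So Mo + (-2) = 2+, giving Mo = +4.
Ligands are named alphabetically: ethylenediamine before glycinato before isothiocyanato before triphenylphosphine.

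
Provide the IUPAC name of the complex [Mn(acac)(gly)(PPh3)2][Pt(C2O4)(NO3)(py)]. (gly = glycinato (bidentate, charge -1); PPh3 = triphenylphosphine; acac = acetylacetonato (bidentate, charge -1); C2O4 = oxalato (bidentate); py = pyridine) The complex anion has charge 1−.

Both ions are complex: the cation is named first with the plain metal name, the anion second with the -ate form; each ion's ligands are alphabetised independently.
The complex anion is given as 1−; its ligand charges sum to -3, so Pt = +2.
A 1:1 salt means the cation carries the equal and opposite charge, 1+.
Cation: ligand charges sum to -2; for the ion to be 1+, Mn = +3.

(acetylacetonato)(glycinato)bis(triphenylphosphine)manganese(III) nitratooxalato(pyridine)platinate(II)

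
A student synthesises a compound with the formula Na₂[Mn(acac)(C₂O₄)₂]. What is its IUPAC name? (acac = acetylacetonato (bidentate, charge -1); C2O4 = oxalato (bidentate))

sodium (acetylacetonato)dioxalatomanganate(III)

The 2 sodium counter-ions carry a total charge of +2, so each complex ion is 2−.
Ligand charges: 1×acetylacetonato (-1 each), 2×oxalato (-2 each); total -5. So Mn + (-5) = 2−, giving Mn = +3.
Ligands are named alphabetically: acetylacetonato before oxalato.
The complex ion is anionic, so manganese takes the -ate form manganate(III).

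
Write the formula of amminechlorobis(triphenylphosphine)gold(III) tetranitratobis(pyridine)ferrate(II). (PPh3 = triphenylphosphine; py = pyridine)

[AuCl(NH3)(PPh3)2][Fe(NO3)4(py)2]

Cation [Au…]: ligand charges -1, Au(III) ⇒ ion charge 2+.
Anion [Fe…]: ligand charges -4, Fe(II) ⇒ ion charge 2−.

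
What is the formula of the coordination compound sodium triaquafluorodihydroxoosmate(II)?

Ligands: 3 aqua (H2O, neutral), 2 hydroxo (OH, -1), 1 fluoro (F, -1). Ligand charge sum = -3.
With Os in oxidation state +2, the complex ion is [Os...]^1−.
Charge balance with sodium (+1) requires 1 complex ion per 1 sodium.

Na[OsF(H2O)3(OH)2]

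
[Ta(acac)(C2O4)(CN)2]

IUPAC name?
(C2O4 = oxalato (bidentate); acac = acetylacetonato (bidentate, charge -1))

(acetylacetonato)dicyanooxalatotantalum(V)

There is no counter-ion, so the complex is neutral overall.
Ligand charges: 1×oxalato (-2 each), 2×cyano (-1 each), 1×acetylacetonato (-1 each); total -5. So Ta + (-5) = 0, giving Ta = +5.
Ligands are named alphabetically: acetylacetonato before cyano before oxalato.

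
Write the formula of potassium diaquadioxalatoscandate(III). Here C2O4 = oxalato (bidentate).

K[Sc(C2O4)2(H2O)2]

Ligands: 2 oxalato (C2O4, -2), 2 aqua (H2O, neutral). Ligand charge sum = -4.
With Sc in oxidation state +3, the complex ion is [Sc...]^1−.
Charge balance with potassium (+1) requires 1 complex ion per 1 potassium.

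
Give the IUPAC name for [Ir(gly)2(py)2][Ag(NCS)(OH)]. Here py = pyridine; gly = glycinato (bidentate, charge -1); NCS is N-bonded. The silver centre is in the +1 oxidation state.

Both ions are complex: the cation is named first with the plain metal name, the anion second with the -ate form; each ion's ligands are alphabetised independently.
Ag is given as +1; the anion's ligand charges sum to -2, so the complex anion is 1−.
A 1:1 salt means the cation carries the equal and opposite charge, 1+.
Cation: ligand charges sum to -2; for the ion to be 1+, Ir = +3.

bis(glycinato)bis(pyridine)iridium(III) hydroxoisothiocyanatoargentate(I)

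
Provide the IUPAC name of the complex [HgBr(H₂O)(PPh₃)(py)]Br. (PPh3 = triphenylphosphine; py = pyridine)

The 1 bromide counter-ion carries a total charge of -1, so each complex ion is 1+.
Ligand charges: 1×aqua (neutral), 1×triphenylphosphine (neutral), 1×bromo (-1 each), 1×pyridine (neutral); total -1. So Hg + (-1) = 1+, giving Hg = +2.
Ligands are named alphabetically: aqua before bromo before pyridine before triphenylphosphine.

aquabromo(pyridine)(triphenylphosphine)mercury(II) bromide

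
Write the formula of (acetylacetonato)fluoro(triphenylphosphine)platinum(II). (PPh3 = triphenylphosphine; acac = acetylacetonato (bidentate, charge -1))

[Pt(acac)F(PPh3)]

Ligands: 1 fluoro (F, -1), 1 triphenylphosphine (PPh3, neutral), 1 acetylacetonato (acac, -1). Ligand charge sum = -2.
With Pt in oxidation state +2, the complex ion is [Pt...].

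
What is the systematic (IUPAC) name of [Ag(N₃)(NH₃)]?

ammineazidosilver(I)

There is no counter-ion, so the complex is neutral overall.
Ligand charges: 1×ammine (neutral), 1×azido (-1 each); total -1. So Ag + (-1) = 0, giving Ag = +1.
Ligands are named alphabetically: ammine before azido.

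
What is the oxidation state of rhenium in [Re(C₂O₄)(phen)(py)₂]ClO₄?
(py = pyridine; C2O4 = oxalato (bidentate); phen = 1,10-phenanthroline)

1 perchlorate outside the brackets (-1 each) → the complex ion is 1+.
Ligand charges: 2×py neutral; 1×C2O4 = -2; 1×phen neutral; sum -2.
Re + (-2) = 1+ ⇒ Re is +3.

+3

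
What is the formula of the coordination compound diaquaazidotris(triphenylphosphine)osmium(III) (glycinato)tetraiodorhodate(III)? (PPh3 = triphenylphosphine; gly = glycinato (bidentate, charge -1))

[Os(H2O)2(N3)(PPh3)3][Rh(gly)I4]

Cation [Os…]: ligand charges -1, Os(III) ⇒ ion charge 2+.
Anion [Rh…]: ligand charges -5, Rh(III) ⇒ ion charge 2−.
One 2+ cation balances one 2− anion.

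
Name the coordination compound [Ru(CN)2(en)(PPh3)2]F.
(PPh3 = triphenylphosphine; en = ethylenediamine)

The 1 fluoride counter-ion carries a total charge of -1, so each complex ion is 1+.
Ligand charges: 2×triphenylphosphine (neutral), 2×cyano (-1 each), 1×ethylenediamine (neutral); total -2. So Ru + (-2) = 1+, giving Ru = +3.
Ligands are named alphabetically: cyano before ethylenediamine before triphenylphosphine.

dicyano(ethylenediamine)bis(triphenylphosphine)ruthenium(III) fluoride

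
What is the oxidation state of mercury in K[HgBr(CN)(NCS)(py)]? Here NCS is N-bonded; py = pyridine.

+2

1 potassium outside the brackets (+1 each) → the complex ion is 1−.
Ligand charges: 1×CN = -1; 1×NCS = -1; 1×Br = -1; 1×py neutral; sum -3.
Hg + (-3) = 1− ⇒ Hg is +2.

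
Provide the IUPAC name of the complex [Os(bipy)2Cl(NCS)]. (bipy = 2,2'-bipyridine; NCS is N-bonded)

bis(2,2'-bipyridine)chloroisothiocyanatoosmium(II)

There is no counter-ion, so the complex is neutral overall.
Ligand charges: 2×2,2'-bipyridine (neutral), 1×chloro (-1 each), 1×isothiocyanato (-1 each); total -2. So Os + (-2) = 0, giving Os = +2.
Ligands are named alphabetically: bipyridine before chloro before isothiocyanato.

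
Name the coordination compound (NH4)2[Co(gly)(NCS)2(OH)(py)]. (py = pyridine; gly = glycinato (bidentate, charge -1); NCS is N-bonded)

The 2 ammonium counter-ions carry a total charge of +2, so each complex ion is 2−.
Ligand charges: 1×hydroxo (-1 each), 1×pyridine (neutral), 1×glycinato (-1 each), 2×isothiocyanato (-1 each); total -4. So Co + (-4) = 2−, giving Co = +2.
Ligands are named alphabetically: glycinato before hydroxo before isothiocyanato before pyridine.
The complex ion is anionic, so cobalt takes the -ate form cobaltate(II).

ammonium (glycinato)hydroxodiisothiocyanato(pyridine)cobaltate(II)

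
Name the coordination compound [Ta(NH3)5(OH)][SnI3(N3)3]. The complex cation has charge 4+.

The complex cation is given as 4+; its ligand charges sum to -1, so Ta = +5.
A 1:1 salt means the anion carries the equal and opposite charge, 4−.
Anion: ligand charges sum to -6; for the ion to be 4−, Sn = +2.

pentaamminehydroxotantalum(V) triazidotriiodostannate(II)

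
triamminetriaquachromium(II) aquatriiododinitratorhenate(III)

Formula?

[Cr(H2O)3(NH3)3][Re(H2O)I3(NO3)2]

Cation [Cr…]: ligand charges 0, Cr(II) ⇒ ion charge 2+.
Anion [Re…]: ligand charges -5, Re(III) ⇒ ion charge 2−.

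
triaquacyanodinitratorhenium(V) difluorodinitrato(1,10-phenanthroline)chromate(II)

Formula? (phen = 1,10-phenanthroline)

Cation [Re…]: ligand charges -3, Re(V) ⇒ ion charge 2+.
Anion [Cr…]: ligand charges -4, Cr(II) ⇒ ion charge 2−.

[Re(CN)(H2O)3(NO3)2][CrF2(NO3)2(phen)]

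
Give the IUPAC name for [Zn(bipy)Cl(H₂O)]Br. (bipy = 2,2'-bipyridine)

aqua(2,2'-bipyridine)chlorozinc(II) bromide

The 1 bromide counter-ion carries a total charge of -1, so each complex ion is 1+.
Ligand charges: 1×chloro (-1 each), 1×aqua (neutral), 1×2,2'-bipyridine (neutral); total -1. So Zn + (-1) = 1+, giving Zn = +2.
Ligands are named alphabetically: aqua before bipyridine before chloro.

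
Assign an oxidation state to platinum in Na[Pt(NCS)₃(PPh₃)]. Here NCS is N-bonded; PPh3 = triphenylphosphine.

1 sodium outside the brackets (+1 each) → the complex ion is 1−.
Ligand charges: 3×NCS = -3; 1×PPh3 neutral; sum -3.
Pt + (-3) = 1− ⇒ Pt is +2.

+2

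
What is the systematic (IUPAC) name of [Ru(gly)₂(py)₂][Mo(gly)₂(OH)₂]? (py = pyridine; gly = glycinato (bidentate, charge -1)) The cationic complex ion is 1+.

bis(glycinato)bis(pyridine)ruthenium(III) bis(glycinato)dihydroxomolybdate(III)

The complex cation is given as 1+; its ligand charges sum to -2, so Ru = +3.
A 1:1 salt means the anion carries the equal and opposite charge, 1−.
Anion: ligand charges sum to -4; for the ion to be 1−, Mo = +3.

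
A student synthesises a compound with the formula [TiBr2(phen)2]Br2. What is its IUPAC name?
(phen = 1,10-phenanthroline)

The 2 bromide counter-ions carry a total charge of -2, so each complex ion is 2+.
Ligand charges: 2×1,10-phenanthroline (neutral), 2×bromo (-1 each); total -2. So Ti + (-2) = 2+, giving Ti = +4.
Ligands are named alphabetically: bromo before phenanthroline.

dibromobis(1,10-phenanthroline)titanium(IV) bromide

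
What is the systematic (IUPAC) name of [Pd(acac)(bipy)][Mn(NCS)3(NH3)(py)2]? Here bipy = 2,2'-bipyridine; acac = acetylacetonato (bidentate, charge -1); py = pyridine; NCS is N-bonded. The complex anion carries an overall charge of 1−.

(acetylacetonato)(2,2'-bipyridine)palladium(II) amminetriisothiocyanatobis(pyridine)manganate(II)

Both ions are complex: the cation is named first with the plain metal name, the anion second with the -ate form; each ion's ligands are alphabetised independently.
The complex anion is given as 1−; its ligand charges sum to -3, so Mn = +2.
A 1:1 salt means the cation carries the equal and opposite charge, 1+.
Cation: ligand charges sum to -1; for the ion to be 1+, Pd = +2.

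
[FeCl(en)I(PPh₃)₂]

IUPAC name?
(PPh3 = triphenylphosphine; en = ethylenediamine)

chloro(ethylenediamine)iodobis(triphenylphosphine)iron(II)

There is no counter-ion, so the complex is neutral overall.
Ligand charges: 1×chloro (-1 each), 2×triphenylphosphine (neutral), 1×iodo (-1 each), 1×ethylenediamine (neutral); total -2. So Fe + (-2) = 0, giving Fe = +2.
Ligands are named alphabetically: chloro before ethylenediamine before iodo before triphenylphosphine.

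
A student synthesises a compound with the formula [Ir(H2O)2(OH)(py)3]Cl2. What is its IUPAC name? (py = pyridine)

The 2 chloride counter-ions carry a total charge of -2, so each complex ion is 2+.
Ligand charges: 2×aqua (neutral), 1×hydroxo (-1 each), 3×pyridine (neutral); total -1. So Ir + (-1) = 2+, giving Ir = +3.
Ligands are named alphabetically: aqua before hydroxo before pyridine.

diaquahydroxotris(pyridine)iridium(III) chloride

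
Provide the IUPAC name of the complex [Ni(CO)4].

There is no counter-ion, so the complex is neutral overall.
Ligand charges: 4×carbonyl (neutral); total 0. So Ni + (0) = 0, giving Ni = 0.

tetracarbonylnickel(0)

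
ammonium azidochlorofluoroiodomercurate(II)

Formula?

(NH4)2[HgClFI(N3)]

Ligands: 1 azido (N3, -1), 1 iodo (I, -1), 1 fluoro (F, -1), 1 chloro (Cl, -1). Ligand charge sum = -4.
With Hg in oxidation state +2, the complex ion is [Hg...]^2−.
Charge balance with ammonium (+1) requires 1 complex ion per 2 ammonium.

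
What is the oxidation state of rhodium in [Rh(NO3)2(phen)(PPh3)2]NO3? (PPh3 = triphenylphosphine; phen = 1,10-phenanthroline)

1 nitrate outside the brackets (-1 each) → the complex ion is 1+.
Ligand charges: 2×PPh3 neutral; 2×NO3 = -2; 1×phen neutral; sum -2.
Rh + (-2) = 1+ ⇒ Rh is +3.

+3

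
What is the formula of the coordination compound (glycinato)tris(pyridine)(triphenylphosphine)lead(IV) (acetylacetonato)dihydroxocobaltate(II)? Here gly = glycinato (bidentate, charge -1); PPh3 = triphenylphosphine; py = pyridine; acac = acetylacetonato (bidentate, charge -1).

Cation [Pb…]: ligand charges -1, Pb(IV) ⇒ ion charge 3+.
Anion [Co…]: ligand charges -3, Co(II) ⇒ ion charge 1−.

[Pb(gly)(PPh3)(py)3][Co(acac)(OH)2]3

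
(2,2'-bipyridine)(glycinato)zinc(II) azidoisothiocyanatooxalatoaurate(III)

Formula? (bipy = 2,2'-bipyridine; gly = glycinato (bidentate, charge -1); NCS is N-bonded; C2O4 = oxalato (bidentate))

Cation [Zn…]: ligand charges -1, Zn(II) ⇒ ion charge 1+.
Anion [Au…]: ligand charges -4, Au(III) ⇒ ion charge 1−.
One 1+ cation balances one 1− anion.

[Zn(bipy)(gly)][Au(C2O4)(N3)(NCS)]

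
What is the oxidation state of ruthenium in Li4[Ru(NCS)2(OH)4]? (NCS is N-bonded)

+2

4 lithium outside the brackets (+1 each) → the complex ion is 4−.
Ligand charges: 4×OH = -4; 2×NCS = -2; sum -6.
Ru + (-6) = 4− ⇒ Ru is +2.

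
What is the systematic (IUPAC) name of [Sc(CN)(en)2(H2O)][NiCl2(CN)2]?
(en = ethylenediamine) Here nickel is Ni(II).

aquacyanobis(ethylenediamine)scandium(III) dichlorodicyanonickelate(II)

Ni is given as +2; the anion's ligand charges sum to -4, so the complex anion is 2−.
A 1:1 salt means the cation carries the equal and opposite charge, 2+.
Cation: ligand charges sum to -1; for the ion to be 2+, Sc = +3.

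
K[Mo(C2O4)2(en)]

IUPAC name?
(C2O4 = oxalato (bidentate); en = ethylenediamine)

The 1 potassium counter-ion carries a total charge of +1, so each complex ion is 1−.
Ligand charges: 2×oxalato (-2 each), 1×ethylenediamine (neutral); total -4. So Mo + (-4) = 1−, giving Mo = +3.
Ligands are named alphabetically: ethylenediamine before oxalato.
The complex ion is anionic, so molybdenum takes the -ate form molybdate(III).

potassium (ethylenediamine)dioxalatomolybdate(III)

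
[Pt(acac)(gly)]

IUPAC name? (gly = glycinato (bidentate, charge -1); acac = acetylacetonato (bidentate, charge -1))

(acetylacetonato)(glycinato)platinum(II)

There is no counter-ion, so the complex is neutral overall.
Ligand charges: 1×glycinato (-1 each), 1×acetylacetonato (-1 each); total -2. So Pt + (-2) = 0, giving Pt = +2.
Ligands are named alphabetically: acetylacetonato before glycinato.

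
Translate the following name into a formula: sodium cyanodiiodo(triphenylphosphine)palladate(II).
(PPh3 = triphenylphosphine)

Na[Pd(CN)I2(PPh3)]

Ligands: 1 triphenylphosphine (PPh3, neutral), 2 iodo (I, -1), 1 cyano (CN, -1). Ligand charge sum = -3.
With Pd in oxidation state +2, the complex ion is [Pd...]^1−.
Charge balance with sodium (+1) requires 1 complex ion per 1 sodium.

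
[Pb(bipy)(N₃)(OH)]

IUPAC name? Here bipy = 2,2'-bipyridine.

There is no counter-ion, so the complex is neutral overall.
Ligand charges: 1×2,2'-bipyridine (neutral), 1×azido (-1 each), 1×hydroxo (-1 each); total -2. So Pb + (-2) = 0, giving Pb = +2.
Ligands are named alphabetically: azido before bipyridine before hydroxo.

azido(2,2'-bipyridine)hydroxolead(II)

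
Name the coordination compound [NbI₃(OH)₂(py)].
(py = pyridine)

There is no counter-ion, so the complex is neutral overall.
Ligand charges: 2×hydroxo (-1 each), 1×pyridine (neutral), 3×iodo (-1 each); total -5. So Nb + (-5) = 0, giving Nb = +5.
Ligands are named alphabetically: hydroxo before iodo before pyridine.

dihydroxotriiodo(pyridine)niobium(V)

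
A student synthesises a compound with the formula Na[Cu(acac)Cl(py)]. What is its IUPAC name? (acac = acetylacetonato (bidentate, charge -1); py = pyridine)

sodium (acetylacetonato)chloro(pyridine)cuprate(I)

The 1 sodium counter-ion carries a total charge of +1, so each complex ion is 1−.
Ligand charges: 1×acetylacetonato (-1 each), 1×chloro (-1 each), 1×pyridine (neutral); total -2. So Cu + (-2) = 1−, giving Cu = +1.
Ligands are named alphabetically: acetylacetonato before chloro before pyridine.
The complex ion is anionic, so copper takes the -ate form cuprate(I).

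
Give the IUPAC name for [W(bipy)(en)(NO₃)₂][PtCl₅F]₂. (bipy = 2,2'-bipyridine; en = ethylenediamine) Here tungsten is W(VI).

(2,2'-bipyridine)(ethylenediamine)dinitratotungsten(VI) pentachlorofluoroplatinate(IV)

Both ions are complex: the cation is named first with the plain metal name, the anion second with the -ate form; each ion's ligands are alphabetised independently.
W is given as +6; the cation's ligand charges sum to -2, so the complex cation is 4+.
With 2 anions per cation, each anion must be 4/2 = 2−.
Anion: ligand charges sum to -6; for the ion to be 2−, Pt = +4.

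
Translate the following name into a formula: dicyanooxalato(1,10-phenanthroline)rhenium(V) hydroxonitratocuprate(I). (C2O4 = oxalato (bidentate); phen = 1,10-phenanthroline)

Cation [Re…]: ligand charges -4, Re(V) ⇒ ion charge 1+.
Anion [Cu…]: ligand charges -2, Cu(I) ⇒ ion charge 1−.
One 1+ cation balances one 1− anion.

[Re(C2O4)(CN)2(phen)][Cu(NO3)(OH)]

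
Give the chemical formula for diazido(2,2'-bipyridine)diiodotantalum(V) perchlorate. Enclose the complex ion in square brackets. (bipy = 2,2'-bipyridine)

[Ta(bipy)I2(N3)2]ClO4

Ligands: 1 2,2'-bipyridine (bipy, neutral), 2 azido (N3, -1), 2 iodo (I, -1). Ligand charge sum = -4.
Charge balance with perchlorate (-1) requires 1 complex ion per 1 perchlorate.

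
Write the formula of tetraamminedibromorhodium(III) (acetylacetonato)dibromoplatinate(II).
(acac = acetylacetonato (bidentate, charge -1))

[RhBr2(NH3)4][Pt(acac)Br2]

Cation [Rh…]: ligand charges -2, Rh(III) ⇒ ion charge 1+.
Anion [Pt…]: ligand charges -3, Pt(II) ⇒ ion charge 1−.
One 1+ cation balances one 1− anion.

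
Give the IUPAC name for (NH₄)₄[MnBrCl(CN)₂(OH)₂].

ammonium bromochlorodicyanodihydroxomanganate(II)

The 4 ammonium counter-ions carry a total charge of +4, so each complex ion is 4−.
Ligand charges: 1×bromo (-1 each), 1×chloro (-1 each), 2×hydroxo (-1 each), 2×cyano (-1 each); total -6. So Mn + (-6) = 4−, giving Mn = +2.
Ligands are named alphabetically: bromo before chloro before cyano before hydroxo.
The complex ion is anionic, so manganese takes the -ate form manganate(II).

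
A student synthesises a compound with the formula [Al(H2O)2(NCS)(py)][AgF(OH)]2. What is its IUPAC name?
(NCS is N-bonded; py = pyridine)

Both ions are complex: the cation is named first with the plain metal name, the anion second with the -ate form; each ion's ligands are alphabetised independently.
Aluminium is always +3 in its complexes; the cation's ligand charges sum to -1, so the complex cation is 2+.
With 2 anions per cation, each anion must be 2/2 = 1−.
Anion: ligand charges sum to -2; for the ion to be 1−, Ag = +1.

diaquaisothiocyanato(pyridine)aluminium(III) fluorohydroxoargentate(I)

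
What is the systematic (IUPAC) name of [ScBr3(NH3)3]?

triamminetribromoscandium(III)

There is no counter-ion, so the complex is neutral overall.
Ligand charges: 3×ammine (neutral), 3×bromo (-1 each); total -3. So Sc + (-3) = 0, giving Sc = +3.
Ligands are named alphabetically: ammine before bromo.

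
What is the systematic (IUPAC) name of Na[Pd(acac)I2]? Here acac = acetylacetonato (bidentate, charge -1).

sodium (acetylacetonato)diiodopalladate(II)

The 1 sodium counter-ion carries a total charge of +1, so each complex ion is 1−.
Ligand charges: 2×iodo (-1 each), 1×acetylacetonato (-1 each); total -3. So Pd + (-3) = 1−, giving Pd = +2.
The complex ion is anionic, so palladium takes the -ate form palladate(II).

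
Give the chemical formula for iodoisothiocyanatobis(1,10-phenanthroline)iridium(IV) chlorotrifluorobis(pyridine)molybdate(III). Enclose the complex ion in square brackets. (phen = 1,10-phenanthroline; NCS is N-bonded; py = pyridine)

[IrI(NCS)(phen)2][MoClF3(py)2]2

Cation [Ir…]: ligand charges -2, Ir(IV) ⇒ ion charge 2+.
Anion [Mo…]: ligand charges -4, Mo(III) ⇒ ion charge 1−.
One 2+ cation requires 2 of the 1− anion.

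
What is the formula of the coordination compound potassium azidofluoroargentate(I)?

Ligands: 1 azido (N3, -1), 1 fluoro (F, -1). Ligand charge sum = -2.
Charge balance with potassium (+1) requires 1 complex ion per 1 potassium.

K[AgF(N3)]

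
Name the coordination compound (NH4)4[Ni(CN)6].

The 4 ammonium counter-ions carry a total charge of +4, so each complex ion is 4−.
Ligand charges: 6×cyano (-1 each); total -6. So Ni + (-6) = 4−, giving Ni = +2.
The complex ion is anionic, so nickel takes the -ate form nickelate(II).

ammonium hexacyanonickelate(II)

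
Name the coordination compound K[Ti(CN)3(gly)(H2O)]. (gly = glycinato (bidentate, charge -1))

The 1 potassium counter-ion carries a total charge of +1, so each complex ion is 1−.
Ligand charges: 1×aqua (neutral), 3×cyano (-1 each), 1×glycinato (-1 each); total -4. So Ti + (-4) = 1−, giving Ti = +3.
The complex ion is anionic, so titanium takes the -ate form titanate(III).

potassium aquatricyano(glycinato)titanate(III)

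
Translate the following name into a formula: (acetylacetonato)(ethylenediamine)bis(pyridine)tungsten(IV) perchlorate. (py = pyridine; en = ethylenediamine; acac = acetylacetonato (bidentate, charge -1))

Ligands: 2 pyridine (py, neutral), 1 ethylenediamine (en, neutral), 1 acetylacetonato (acac, -1). Ligand charge sum = -1.
With W in oxidation state +4, the complex ion is [W...]^3+.
Charge balance with perchlorate (-1) requires 1 complex ion per 3 perchlorate.

[W(acac)(en)(py)2](ClO4)3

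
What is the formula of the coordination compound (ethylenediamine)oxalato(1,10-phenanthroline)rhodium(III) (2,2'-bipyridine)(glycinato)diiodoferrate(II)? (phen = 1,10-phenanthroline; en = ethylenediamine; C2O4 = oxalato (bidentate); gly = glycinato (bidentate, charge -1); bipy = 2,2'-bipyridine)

Cation [Rh…]: ligand charges -2, Rh(III) ⇒ ion charge 1+.
Anion [Fe…]: ligand charges -3, Fe(II) ⇒ ion charge 1−.
One 1+ cation balances one 1− anion.

[Rh(C2O4)(en)(phen)][Fe(bipy)(gly)I2]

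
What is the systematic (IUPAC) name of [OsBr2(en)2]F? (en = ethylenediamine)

The 1 fluoride counter-ion carries a total charge of -1, so each complex ion is 1+.
Ligand charges: 2×bromo (-1 each), 2×ethylenediamine (neutral); total -2. So Os + (-2) = 1+, giving Os = +3.
Ligands are named alphabetically: bromo before ethylenediamine.

dibromobis(ethylenediamine)osmium(III) fluoride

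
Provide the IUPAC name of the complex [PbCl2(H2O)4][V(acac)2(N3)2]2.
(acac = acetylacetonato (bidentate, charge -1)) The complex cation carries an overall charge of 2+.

tetraaquadichlorolead(IV) bis(acetylacetonato)diazidovanadate(III)

The complex cation is given as 2+; its ligand charges sum to -2, so Pb = +4.
With 2 anions per cation, each anion must be 2/2 = 1−.
Anion: ligand charges sum to -4; for the ion to be 1−, V = +3.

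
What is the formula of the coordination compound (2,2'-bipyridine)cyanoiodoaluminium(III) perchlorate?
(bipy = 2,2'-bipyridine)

Ligands: 1 iodo (I, -1), 1 cyano (CN, -1), 1 2,2'-bipyridine (bipy, neutral). Ligand charge sum = -2.
Charge balance with perchlorate (-1) requires 1 complex ion per 1 perchlorate.

[Al(bipy)(CN)I]ClO4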